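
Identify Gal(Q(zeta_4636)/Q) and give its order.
|Gal(Q(zeta_4636)/Q)| = phi(4636) = 2160; group ≅ (Z/4636Z)^* ≅ Z/2Z × Z/18Z × Z/60Z

The n-th cyclotomic polynomial Φ_4636(x) is the minimal polynomial of zeta_4636 over Q and has degree phi(4636) = 2160. So Q(zeta_4636) is a degree-2160 Galois extension with Galois group (Z/4636Z)^*. By CRT, (Z/4636Z)^* ≅ (Z/4Z)^* × (Z/19Z)^* × (Z/61Z)^*. Each prime-power unit group is (Z/4Z)^* ≅ Z/2Z; (Z/19Z)^* ≅ Z/18Z; (Z/61Z)^* ≅ Z/60Z. Hence Gal(Q(zeta_4636)/Q) ≅ Z/2Z × Z/18Z × Z/60Z.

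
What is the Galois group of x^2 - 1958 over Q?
Gal(K/Q) = Z/2Z (cyclic of order 2)

x^2 - 1958 is irreducible over Q since 1958 is not a rational square. The splitting field Q(sqrt(1958)) has degree 2 over Q, and its unique nontrivial automorphism is sqrt(1958) ↦ -sqrt(1958). Hence Gal(Q(sqrt(1958))/Q) = Z/2Z.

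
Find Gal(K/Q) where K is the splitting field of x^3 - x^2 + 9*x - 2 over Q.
Gal(K/Q) = S_3 (symmetric group of order 6)

Compute the discriminant of x^3 + (-1)*x^2 + (9)*x + (-2): Δ = -2627. Since Δ is not a rational square, the Galois group is not contained in A_3; it must be the full S_3 (irreducibility of the cubic rules out anything smaller).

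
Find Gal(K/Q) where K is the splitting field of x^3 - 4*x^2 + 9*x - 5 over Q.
Gal(K/Q) = S_3 (symmetric group of order 6)

Compute the discriminant of x^3 + (-4)*x^2 + (9)*x + (-5): Δ = -335. Since Δ is not a rational square, the Galois group is not contained in A_3; it must be the full S_3 (irreducibility of the cubic rules out anything smaller).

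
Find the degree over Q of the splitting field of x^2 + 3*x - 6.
[K:Q] = 2

The discriminant of x^2 + (3)*x + (-6) is b^2 - 4c = 9 - (-24) = 33. Since 33 is not a perfect square in Q, the polynomial is irreducible over Q. Its two roots generate a degree-2 extension, so [K:Q] = 2.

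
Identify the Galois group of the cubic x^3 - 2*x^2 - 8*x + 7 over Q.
Gal(K/Q) = S_3 (symmetric group of order 6)

Compute the discriminant of x^3 + (-2)*x^2 + (-8)*x + (7): Δ = 3221. Since Δ is not a rational square, the Galois group is not contained in A_3; it must be the full S_3 (irreducibility of the cubic rules out anything smaller).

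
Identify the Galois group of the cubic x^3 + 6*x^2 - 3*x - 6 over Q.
Gal(K/Q) = S_3 (symmetric group of order 6)

Compute the discriminant of x^3 + (6)*x^2 + (-3)*x + (-6): Δ = 6588. Since Δ is not a rational square, the Galois group is not contained in A_3; it must be the full S_3 (irreducibility of the cubic rules out anything smaller).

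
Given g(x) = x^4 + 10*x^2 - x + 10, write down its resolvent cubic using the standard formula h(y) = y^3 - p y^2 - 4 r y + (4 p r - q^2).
h(y) = y^3 - 10*y^2 - 40*y + 399

Identify coefficients: p = 10, q = -1, r = 10.
Plug into h(y) = y^3 - p y^2 - 4 r y + (4 p r - q^2):
  h(y) = y^3 - (10) y^2 - 4*(10) y + (4*(10)*(10) - (-1)^2)
       = y^3 + (-10) y^2 + (-40) y + (399).
Simplifying: h(y) = y^3 - 10*y^2 - 40*y + 399.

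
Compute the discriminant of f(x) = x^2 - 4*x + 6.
Δ = -8

For a quadratic a x^2 + b x + c the discriminant is Δ = b^2 - 4ac = (-4)^2 - 4*(1)*(6) = 16 - (24) = -8.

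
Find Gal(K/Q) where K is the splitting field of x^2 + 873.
Gal(K/Q) = Z/2Z (cyclic of order 2)

x^2 + 873 is irreducible over Q since -873 is not a rational square. The splitting field Q(sqrt(-873)) has degree 2 over Q, and its unique nontrivial automorphism is sqrt(-873) ↦ -sqrt(-873). Hence Gal(Q(sqrt(-873))/Q) = Z/2Z.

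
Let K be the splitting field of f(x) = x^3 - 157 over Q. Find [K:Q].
[K:Q] = 6

x^3 - 157 has one real root r = 157^(1/3) and two complex roots r*zeta_3, r*zeta_3^2 where zeta_3 = e^(2*pi*i/3). The splitting field is Q(r, zeta_3). [Q(r):Q] = 3 and [Q(zeta_3):Q] = 2 with gcd = 1, so [Q(r, zeta_3):Q] = 3 * 2 = 6.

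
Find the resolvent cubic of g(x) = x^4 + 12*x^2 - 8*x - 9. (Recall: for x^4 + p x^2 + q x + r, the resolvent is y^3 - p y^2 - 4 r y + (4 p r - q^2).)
h(y) = y^3 - 12*y^2 + 36*y - 496

Identify coefficients: p = 12, q = -8, r = -9.
Plug into h(y) = y^3 - p y^2 - 4 r y + (4 p r - q^2):
  h(y) = y^3 - (12) y^2 - 4*(-9) y + (4*(12)*(-9) - (-8)^2)
       = y^3 + (-12) y^2 + (36) y + (-496).
Simplifying: h(y) = y^3 - 12*y^2 + 36*y - 496.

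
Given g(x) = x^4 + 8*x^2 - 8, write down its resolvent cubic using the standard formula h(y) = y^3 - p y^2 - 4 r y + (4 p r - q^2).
h(y) = y^3 - 8*y^2 + 32*y - 256

Identify coefficients: p = 8, q = 0, r = -8.
Plug into h(y) = y^3 - p y^2 - 4 r y + (4 p r - q^2):
  h(y) = y^3 - (8) y^2 - 4*(-8) y + (4*(8)*(-8) - (0)^2)
       = y^3 + (-8) y^2 + (32) y + (-256).
Simplifying: h(y) = y^3 - 8*y^2 + 32*y - 256.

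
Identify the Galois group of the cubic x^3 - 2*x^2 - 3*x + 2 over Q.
Gal(K/Q) = S_3 (symmetric group of order 6)

Compute the discriminant of x^3 + (-2)*x^2 + (-3)*x + (2): Δ = 316. Since Δ is not a rational square, the Galois group is not contained in A_3; it must be the full S_3 (irreducibility of the cubic rules out anything smaller).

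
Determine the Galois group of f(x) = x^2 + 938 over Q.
Gal(K/Q) = Z/2Z (cyclic of order 2)

x^2 + 938 is irreducible over Q since -938 is not a rational square. The splitting field Q(sqrt(-938)) has degree 2 over Q, and its unique nontrivial automorphism is sqrt(-938) ↦ -sqrt(-938). Hence Gal(Q(sqrt(-938))/Q) = Z/2Z.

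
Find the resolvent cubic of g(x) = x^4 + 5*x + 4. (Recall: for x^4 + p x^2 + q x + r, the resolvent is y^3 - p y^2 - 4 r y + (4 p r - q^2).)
h(y) = y^3 - 16*y - 25

Identify coefficients: p = 0, q = 5, r = 4.
Plug into h(y) = y^3 - p y^2 - 4 r y + (4 p r - q^2):
  h(y) = y^3 - (0) y^2 - 4*(4) y + (4*(0)*(4) - (5)^2)
       = y^3 + (0) y^2 + (-16) y + (-25).
Simplifying: h(y) = y^3 - 16*y - 25.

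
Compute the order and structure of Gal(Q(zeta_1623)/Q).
|Gal(Q(zeta_1623)/Q)| = phi(1623) = 1080; group ≅ (Z/1623Z)^* ≅ Z/2Z × Z/540Z

The n-th cyclotomic polynomial Φ_1623(x) is the minimal polynomial of zeta_1623 over Q and has degree phi(1623) = 1080. So Q(zeta_1623) is a degree-1080 Galois extension with Galois group (Z/1623Z)^*. By CRT, (Z/1623Z)^* ≅ (Z/3Z)^* × (Z/541Z)^*. Each prime-power unit group is (Z/3Z)^* ≅ Z/2Z; (Z/541Z)^* ≅ Z/540Z. Hence Gal(Q(zeta_1623)/Q) ≅ Z/2Z × Z/540Z.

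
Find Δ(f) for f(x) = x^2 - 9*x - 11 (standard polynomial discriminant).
Δ = 125

For a quadratic a x^2 + b x + c the discriminant is Δ = b^2 - 4ac = (-9)^2 - 4*(1)*(-11) = 81 - (-44) = 125.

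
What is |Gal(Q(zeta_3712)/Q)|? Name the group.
|Gal(Q(zeta_3712)/Q)| = phi(3712) = 1792; group ≅ (Z/3712Z)^* ≅ Z/2Z × Z/28Z × Z/32Z

The n-th cyclotomic polynomial Φ_3712(x) is the minimal polynomial of zeta_3712 over Q and has degree phi(3712) = 1792. So Q(zeta_3712) is a degree-1792 Galois extension with Galois group (Z/3712Z)^*. By CRT, (Z/3712Z)^* ≅ (Z/128Z)^* × (Z/29Z)^*. Each prime-power unit group is (Z/128Z)^* ≅ Z/2Z × Z/32Z; (Z/29Z)^* ≅ Z/28Z. Hence Gal(Q(zeta_3712)/Q) ≅ Z/2Z × Z/28Z × Z/32Z.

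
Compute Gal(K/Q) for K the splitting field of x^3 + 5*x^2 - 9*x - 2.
Gal(K/Q) = S_3 (symmetric group of order 6)

Compute the discriminant of x^3 + (5)*x^2 + (-9)*x + (-2): Δ = 7453. Since Δ is not a rational square, the Galois group is not contained in A_3; it must be the full S_3 (irreducibility of the cubic rules out anything smaller).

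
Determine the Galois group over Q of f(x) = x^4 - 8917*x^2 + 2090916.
Gal(K/Q) = Z/2Z (cyclic of order 2)

f factors as (x^2 - 241)(x^2 - 8676), so the splitting field is K = Q(sqrt(241), sqrt(8676)). The squarefree part of 241 is 241 and the squarefree part of 8676 is also 241, so sqrt(241) and sqrt(8676) are both rational multiples of sqrt(241). Hence Q(sqrt(241)) = Q(sqrt(8676)) = Q(sqrt(241)), and the splitting field collapses to a single degree-2 extension with Galois group Z/2Z.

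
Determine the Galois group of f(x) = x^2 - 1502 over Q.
Gal(K/Q) = Z/2Z (cyclic of order 2)

x^2 - 1502 is irreducible over Q since 1502 is not a rational square. The splitting field Q(sqrt(1502)) has degree 2 over Q, and its unique nontrivial automorphism is sqrt(1502) ↦ -sqrt(1502). Hence Gal(Q(sqrt(1502))/Q) = Z/2Z.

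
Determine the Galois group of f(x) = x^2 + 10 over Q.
Gal(K/Q) = Z/2Z (cyclic of order 2)

x^2 + 10 is irreducible over Q since -10 is not a rational square. The splitting field Q(sqrt(-10)) has degree 2 over Q, and its unique nontrivial automorphism is sqrt(-10) ↦ -sqrt(-10). Hence Gal(Q(sqrt(-10))/Q) = Z/2Z.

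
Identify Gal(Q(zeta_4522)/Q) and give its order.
|Gal(Q(zeta_4522)/Q)| = phi(4522) = 1728; group ≅ (Z/4522Z)^* ≅ Z/6Z × Z/16Z × Z/18Z

The n-th cyclotomic polynomial Φ_4522(x) is the minimal polynomial of zeta_4522 over Q and has degree phi(4522) = 1728. So Q(zeta_4522) is a degree-1728 Galois extension with Galois group (Z/4522Z)^*. By CRT, (Z/4522Z)^* ≅ (Z/2Z)^* × (Z/7Z)^* × (Z/17Z)^* × (Z/19Z)^*. Each prime-power unit group is (Z/2Z)^* ≅ trivial group (order 1); (Z/7Z)^* ≅ Z/6Z; (Z/17Z)^* ≅ Z/16Z; (Z/19Z)^* ≅ Z/18Z. Hence Gal(Q(zeta_4522)/Q) ≅ Z/6Z × Z/16Z × Z/18Z.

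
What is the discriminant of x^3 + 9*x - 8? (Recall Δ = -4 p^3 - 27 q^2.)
Δ = -4644

For a depressed cubic x^3 + p x + q the discriminant is Δ = -4 p^3 - 27 q^2 = -4*(9)^3 - 27*(-8)^2 = -2916 - 1728 = -4644.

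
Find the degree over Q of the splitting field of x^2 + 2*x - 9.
[K:Q] = 2

The discriminant of x^2 + (2)*x + (-9) is b^2 - 4c = 4 - (-36) = 40. Since 40 is not a perfect square in Q, the polynomial is irreducible over Q. Its two roots generate a degree-2 extension, so [K:Q] = 2.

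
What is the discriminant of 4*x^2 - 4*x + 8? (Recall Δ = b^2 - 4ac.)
Δ = -112

For a quadratic a x^2 + b x + c the discriminant is Δ = b^2 - 4ac = (-4)^2 - 4*(4)*(8) = 16 - (128) = -112.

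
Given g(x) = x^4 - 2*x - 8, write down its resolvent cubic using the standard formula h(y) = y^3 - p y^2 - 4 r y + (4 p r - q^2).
h(y) = y^3 + 32*y - 4

Identify coefficients: p = 0, q = -2, r = -8.
Plug into h(y) = y^3 - p y^2 - 4 r y + (4 p r - q^2):
  h(y) = y^3 - (0) y^2 - 4*(-8) y + (4*(0)*(-8) - (-2)^2)
       = y^3 + (0) y^2 + (32) y + (-4).
Simplifying: h(y) = y^3 + 32*y - 4.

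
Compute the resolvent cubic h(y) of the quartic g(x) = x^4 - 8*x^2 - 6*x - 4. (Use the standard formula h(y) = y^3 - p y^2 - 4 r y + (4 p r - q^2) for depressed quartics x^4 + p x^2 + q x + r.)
h(y) = y^3 + 8*y^2 + 16*y + 92

Identify coefficients: p = -8, q = -6, r = -4.
Plug into h(y) = y^3 - p y^2 - 4 r y + (4 p r - q^2):
  h(y) = y^3 - (-8) y^2 - 4*(-4) y + (4*(-8)*(-4) - (-6)^2)
       = y^3 + (8) y^2 + (16) y + (92).
Simplifying: h(y) = y^3 + 8*y^2 + 16*y + 92.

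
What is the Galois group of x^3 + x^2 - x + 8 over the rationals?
Gal(K/Q) = S_3 (symmetric group of order 6)

Compute the discriminant of x^3 + (1)*x^2 + (-1)*x + (8): Δ = -1899. Since Δ is not a rational square, the Galois group is not contained in A_3; it must be the full S_3 (irreducibility of the cubic rules out anything smaller).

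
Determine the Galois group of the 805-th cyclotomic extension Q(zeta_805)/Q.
|Gal(Q(zeta_805)/Q)| = phi(805) = 528; group ≅ (Z/805Z)^* ≅ Z/4Z × Z/6Z × Z/22Z

The n-th cyclotomic polynomial Φ_805(x) is the minimal polynomial of zeta_805 over Q and has degree phi(805) = 528. So Q(zeta_805) is a degree-528 Galois extension with Galois group (Z/805Z)^*. By CRT, (Z/805Z)^* ≅ (Z/5Z)^* × (Z/7Z)^* × (Z/23Z)^*. Each prime-power unit group is (Z/5Z)^* ≅ Z/4Z; (Z/7Z)^* ≅ Z/6Z; (Z/23Z)^* ≅ Z/22Z. Hence Gal(Q(zeta_805)/Q) ≅ Z/4Z × Z/6Z × Z/22Z.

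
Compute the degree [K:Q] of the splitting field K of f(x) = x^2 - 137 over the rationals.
[K:Q] = 2

The polynomial x^2 - 137 is irreducible over Q since 137 is not a perfect square. Its splitting field is Q(sqrt(137)), which has degree 2 over Q.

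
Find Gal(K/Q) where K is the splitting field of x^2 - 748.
Gal(K/Q) = Z/2Z (cyclic of order 2)

x^2 - 748 is irreducible over Q since 748 is not a rational square. The splitting field Q(sqrt(748)) has degree 2 over Q, and its unique nontrivial automorphism is sqrt(748) ↦ -sqrt(748). Hence Gal(Q(sqrt(748))/Q) = Z/2Z.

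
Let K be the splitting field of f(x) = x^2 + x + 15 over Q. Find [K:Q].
[K:Q] = 2

The discriminant of x^2 + (1)*x + (15) is b^2 - 4c = 1 - (60) = -59. Since -59 is not a perfect square in Q, the polynomial is irreducible over Q. Its two roots generate a degree-2 extension, so [K:Q] = 2.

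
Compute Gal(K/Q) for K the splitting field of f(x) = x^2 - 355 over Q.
Gal(K/Q) = Z/2Z (cyclic of order 2)

x^2 - 355 is irreducible over Q since 355 is not a rational square. The splitting field Q(sqrt(355)) has degree 2 over Q, and its unique nontrivial automorphism is sqrt(355) ↦ -sqrt(355). Hence Gal(Q(sqrt(355))/Q) = Z/2Z.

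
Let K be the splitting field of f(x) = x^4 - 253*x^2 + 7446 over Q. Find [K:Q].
[K:Q] = 4

f factors as (x^2 - 34)(x^2 - 219); the splitting field is K = Q(sqrt(34), sqrt(219)). Since 34, 219, and 7446 are all non-squares in Q, the three subfields Q(sqrt(34)), Q(sqrt(219)), Q(sqrt(7446)) are distinct degree-2 extensions, so [K:Q] = 4 (Klein four Galois group).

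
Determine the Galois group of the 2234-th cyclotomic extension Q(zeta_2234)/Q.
|Gal(Q(zeta_2234)/Q)| = phi(2234) = 1116; group ≅ (Z/2234Z)^* ≅ Z/1116Z

The n-th cyclotomic polynomial Φ_2234(x) is the minimal polynomial of zeta_2234 over Q and has degree phi(2234) = 1116. So Q(zeta_2234) is a degree-1116 Galois extension with Galois group (Z/2234Z)^*. By CRT, (Z/2234Z)^* ≅ (Z/2Z)^* × (Z/1117Z)^*. Each prime-power unit group is (Z/2Z)^* ≅ trivial group (order 1); (Z/1117Z)^* ≅ Z/1116Z. Hence Gal(Q(zeta_2234)/Q) ≅ Z/1116Z.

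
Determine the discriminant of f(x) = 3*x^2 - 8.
Δ = 96

For a quadratic a x^2 + b x + c the discriminant is Δ = b^2 - 4ac = (0)^2 - 4*(3)*(-8) = 0 - (-96) = 96.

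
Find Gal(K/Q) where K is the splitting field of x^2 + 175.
Gal(K/Q) = Z/2Z (cyclic of order 2)

x^2 + 175 is irreducible over Q since -175 is not a rational square. The splitting field Q(sqrt(-175)) has degree 2 over Q, and its unique nontrivial automorphism is sqrt(-175) ↦ -sqrt(-175). Hence Gal(Q(sqrt(-175))/Q) = Z/2Z.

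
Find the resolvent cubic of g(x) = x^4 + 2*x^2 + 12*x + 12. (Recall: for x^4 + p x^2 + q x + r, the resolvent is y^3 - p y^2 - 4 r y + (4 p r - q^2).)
h(y) = y^3 - 2*y^2 - 48*y - 48

Identify coefficients: p = 2, q = 12, r = 12.
Plug into h(y) = y^3 - p y^2 - 4 r y + (4 p r - q^2):
  h(y) = y^3 - (2) y^2 - 4*(12) y + (4*(2)*(12) - (12)^2)
       = y^3 + (-2) y^2 + (-48) y + (-48).
Simplifying: h(y) = y^3 - 2*y^2 - 48*y - 48.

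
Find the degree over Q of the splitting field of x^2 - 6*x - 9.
[K:Q] = 2

The discriminant of x^2 + (-6)*x + (-9) is b^2 - 4c = 36 - (-36) = 72. Since 72 is not a perfect square in Q, the polynomial is irreducible over Q. Its two roots generate a degree-2 extension, so [K:Q] = 2.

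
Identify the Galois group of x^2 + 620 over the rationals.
Gal(K/Q) = Z/2Z (cyclic of order 2)

x^2 + 620 is irreducible over Q since -620 is not a rational square. The splitting field Q(sqrt(-620)) has degree 2 over Q, and its unique nontrivial automorphism is sqrt(-620) ↦ -sqrt(-620). Hence Gal(Q(sqrt(-620))/Q) = Z/2Z.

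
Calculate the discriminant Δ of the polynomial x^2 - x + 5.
Δ = -19

For a quadratic a x^2 + b x + c the discriminant is Δ = b^2 - 4ac = (-1)^2 - 4*(1)*(5) = 1 - (20) = -19.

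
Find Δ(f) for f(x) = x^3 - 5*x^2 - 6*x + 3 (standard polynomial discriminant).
Δ = 4641

For x^3 + a x^2 + b x + c the discriminant is Δ = 18 a b c - 4 a^3 c + a^2 b^2 - 4 b^3 - 27 c^2.
Plug a = -5, b = -6, c = 3:
  18*(-5)*(-6)*(3) - 4*(-5)^3*(3) + (-5)^2*(-6)^2 - 4*(-6)^3 - 27*(3)^2
  = 1620 + (1500) + 900 + (864) + (-243)
  = 4641.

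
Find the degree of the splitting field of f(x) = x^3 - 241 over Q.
[K:Q] = 6

x^3 - 241 has one real root r = 241^(1/3) and two complex roots r*zeta_3, r*zeta_3^2 where zeta_3 = e^(2*pi*i/3). The splitting field is Q(r, zeta_3). [Q(r):Q] = 3 and [Q(zeta_3):Q] = 2 with gcd = 1, so [Q(r, zeta_3):Q] = 3 * 2 = 6.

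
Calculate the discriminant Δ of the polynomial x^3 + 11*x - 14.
Δ = -10616

For a depressed cubic x^3 + p x + q the discriminant is Δ = -4 p^3 - 27 q^2 = -4*(11)^3 - 27*(-14)^2 = -5324 - 5292 = -10616.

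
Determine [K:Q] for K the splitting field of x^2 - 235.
[K:Q] = 2

The polynomial x^2 - 235 is irreducible over Q since 235 is not a perfect square. Its splitting field is Q(sqrt(235)), which has degree 2 over Q.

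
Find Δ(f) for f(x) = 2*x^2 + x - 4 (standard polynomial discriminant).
Δ = 33

For a quadratic a x^2 + b x + c the discriminant is Δ = b^2 - 4ac = (1)^2 - 4*(2)*(-4) = 1 - (-32) = 33.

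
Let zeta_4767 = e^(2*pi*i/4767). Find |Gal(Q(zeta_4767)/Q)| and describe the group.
|Gal(Q(zeta_4767)/Q)| = phi(4767) = 2712; group ≅ (Z/4767Z)^* ≅ Z/2Z × Z/6Z × Z/226Z

The n-th cyclotomic polynomial Φ_4767(x) is the minimal polynomial of zeta_4767 over Q and has degree phi(4767) = 2712. So Q(zeta_4767) is a degree-2712 Galois extension with Galois group (Z/4767Z)^*. By CRT, (Z/4767Z)^* ≅ (Z/3Z)^* × (Z/7Z)^* × (Z/227Z)^*. Each prime-power unit group is (Z/3Z)^* ≅ Z/2Z; (Z/7Z)^* ≅ Z/6Z; (Z/227Z)^* ≅ Z/226Z. Hence Gal(Q(zeta_4767)/Q) ≅ Z/2Z × Z/6Z × Z/226Z.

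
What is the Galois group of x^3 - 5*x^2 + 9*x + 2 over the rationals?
Gal(K/Q) = S_3 (symmetric group of order 6)

Compute the discriminant of x^3 + (-5)*x^2 + (9)*x + (2): Δ = -1619. Since Δ is not a rational square, the Galois group is not contained in A_3; it must be the full S_3 (irreducibility of the cubic rules out anything smaller).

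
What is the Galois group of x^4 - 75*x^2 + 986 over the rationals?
Gal(K/Q) = V_4 (Klein four-group, Z/2Z × Z/2Z)

f factors as (x^2 - 17)(x^2 - 58), so the splitting field is K = Q(sqrt(17), sqrt(58)). The elements 17, 58, 986 are all non-squares in Q, so sqrt(17) and sqrt(58) generate independent quadratic extensions. Thus [K:Q] = 4 and Gal(K/Q) is generated by the two order-2 automorphisms sqrt(17) ↦ -sqrt(17) and sqrt(58) ↦ -sqrt(58), giving V_4.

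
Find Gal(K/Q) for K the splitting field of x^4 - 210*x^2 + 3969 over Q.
Gal(K/Q) = Z/2Z (cyclic of order 2)

f factors as (x^2 - 189)(x^2 - 21), so the splitting field is K = Q(sqrt(189), sqrt(21)). The squarefree part of 189 is 21 and the squarefree part of 21 is also 21, so sqrt(189) and sqrt(21) are both rational multiples of sqrt(21). Hence Q(sqrt(189)) = Q(sqrt(21)) = Q(sqrt(21)), and the splitting field collapses to a single degree-2 extension with Galois group Z/2Z.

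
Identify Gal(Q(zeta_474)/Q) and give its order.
|Gal(Q(zeta_474)/Q)| = phi(474) = 156; group ≅ (Z/474Z)^* ≅ Z/2Z × Z/78Z

The n-th cyclotomic polynomial Φ_474(x) is the minimal polynomial of zeta_474 over Q and has degree phi(474) = 156. So Q(zeta_474) is a degree-156 Galois extension with Galois group (Z/474Z)^*. By CRT, (Z/474Z)^* ≅ (Z/2Z)^* × (Z/3Z)^* × (Z/79Z)^*. Each prime-power unit group is (Z/2Z)^* ≅ trivial group (order 1); (Z/3Z)^* ≅ Z/2Z; (Z/79Z)^* ≅ Z/78Z. Hence Gal(Q(zeta_474)/Q) ≅ Z/2Z × Z/78Z.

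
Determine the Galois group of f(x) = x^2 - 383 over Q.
Gal(K/Q) = Z/2Z (cyclic of order 2)

x^2 - 383 is irreducible over Q since 383 is not a rational square. The splitting field Q(sqrt(383)) has degree 2 over Q, and its unique nontrivial automorphism is sqrt(383) ↦ -sqrt(383). Hence Gal(Q(sqrt(383))/Q) = Z/2Z.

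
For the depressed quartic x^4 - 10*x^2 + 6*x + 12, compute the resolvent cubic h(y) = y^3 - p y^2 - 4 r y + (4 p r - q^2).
h(y) = y^3 + 10*y^2 - 48*y - 516

Identify coefficients: p = -10, q = 6, r = 12.
Plug into h(y) = y^3 - p y^2 - 4 r y + (4 p r - q^2):
  h(y) = y^3 - (-10) y^2 - 4*(12) y + (4*(-10)*(12) - (6)^2)
       = y^3 + (10) y^2 + (-48) y + (-516).
Simplifying: h(y) = y^3 + 10*y^2 - 48*y - 516.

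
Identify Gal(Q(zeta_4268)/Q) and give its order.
|Gal(Q(zeta_4268)/Q)| = phi(4268) = 1920; group ≅ (Z/4268Z)^* ≅ Z/2Z × Z/10Z × Z/96Z

The n-th cyclotomic polynomial Φ_4268(x) is the minimal polynomial of zeta_4268 over Q and has degree phi(4268) = 1920. So Q(zeta_4268) is a degree-1920 Galois extension with Galois group (Z/4268Z)^*. By CRT, (Z/4268Z)^* ≅ (Z/4Z)^* × (Z/11Z)^* × (Z/97Z)^*. Each prime-power unit group is (Z/4Z)^* ≅ Z/2Z; (Z/11Z)^* ≅ Z/10Z; (Z/97Z)^* ≅ Z/96Z. Hence Gal(Q(zeta_4268)/Q) ≅ Z/2Z × Z/10Z × Z/96Z.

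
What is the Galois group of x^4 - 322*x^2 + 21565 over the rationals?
Gal(K/Q) = V_4 (Klein four-group, Z/2Z × Z/2Z)

f factors as (x^2 - 95)(x^2 - 227), so the splitting field is K = Q(sqrt(95), sqrt(227)). The elements 95, 227, 21565 are all non-squares in Q, so sqrt(95) and sqrt(227) generate independent quadratic extensions. Thus [K:Q] = 4 and Gal(K/Q) is generated by the two order-2 automorphisms sqrt(95) ↦ -sqrt(95) and sqrt(227) ↦ -sqrt(227), giving V_4.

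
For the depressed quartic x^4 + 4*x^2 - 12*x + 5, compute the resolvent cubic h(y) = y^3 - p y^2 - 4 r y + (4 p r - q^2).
h(y) = y^3 - 4*y^2 - 20*y - 64

Identify coefficients: p = 4, q = -12, r = 5.
Plug into h(y) = y^3 - p y^2 - 4 r y + (4 p r - q^2):
  h(y) = y^3 - (4) y^2 - 4*(5) y + (4*(4)*(5) - (-12)^2)
       = y^3 + (-4) y^2 + (-20) y + (-64).
Simplifying: h(y) = y^3 - 4*y^2 - 20*y - 64.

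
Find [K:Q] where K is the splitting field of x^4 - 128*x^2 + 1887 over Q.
[K:Q] = 4

f factors as (x^2 - 111)(x^2 - 17); the splitting field is K = Q(sqrt(111), sqrt(17)). Since 111, 17, and 1887 are all non-squares in Q, the three subfields Q(sqrt(111)), Q(sqrt(17)), Q(sqrt(1887)) are distinct degree-2 extensions, so [K:Q] = 4 (Klein four Galois group).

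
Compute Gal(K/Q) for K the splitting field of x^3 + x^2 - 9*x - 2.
Gal(K/Q) = S_3 (symmetric group of order 6)

Compute the discriminant of x^3 + (1)*x^2 + (-9)*x + (-2): Δ = 3221. Since Δ is not a rational square, the Galois group is not contained in A_3; it must be the full S_3 (irreducibility of the cubic rules out anything smaller).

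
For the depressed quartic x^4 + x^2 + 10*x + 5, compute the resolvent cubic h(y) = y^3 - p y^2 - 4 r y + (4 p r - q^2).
h(y) = y^3 - y^2 - 20*y - 80

Identify coefficients: p = 1, q = 10, r = 5.
Plug into h(y) = y^3 - p y^2 - 4 r y + (4 p r - q^2):
  h(y) = y^3 - (1) y^2 - 4*(5) y + (4*(1)*(5) - (10)^2)
       = y^3 + (-1) y^2 + (-20) y + (-80).
Simplifying: h(y) = y^3 - y^2 - 20*y - 80.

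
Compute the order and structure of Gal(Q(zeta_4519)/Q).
|Gal(Q(zeta_4519)/Q)| = phi(4519) = 4518; group ≅ (Z/4519Z)^* ≅ Z/4518Z

The n-th cyclotomic polynomial Φ_4519(x) is the minimal polynomial of zeta_4519 over Q and has degree phi(4519) = 4518. So Q(zeta_4519) is a degree-4518 Galois extension with Galois group (Z/4519Z)^*. (Z/4519Z)^* is cyclic since 4519 is an odd prime power (or 4). Hence Gal(Q(zeta_4519)/Q) ≅ Z/4518Z.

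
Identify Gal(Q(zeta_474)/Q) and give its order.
|Gal(Q(zeta_474)/Q)| = phi(474) = 156; group ≅ (Z/474Z)^* ≅ Z/2Z × Z/78Z

The n-th cyclotomic polynomial Φ_474(x) is the minimal polynomial of zeta_474 over Q and has degree phi(474) = 156. So Q(zeta_474) is a degree-156 Galois extension with Galois group (Z/474Z)^*. By CRT, (Z/474Z)^* ≅ (Z/2Z)^* × (Z/3Z)^* × (Z/79Z)^*. Each prime-power unit group is (Z/2Z)^* ≅ trivial group (order 1); (Z/3Z)^* ≅ Z/2Z; (Z/79Z)^* ≅ Z/78Z. Hence Gal(Q(zeta_474)/Q) ≅ Z/2Z × Z/78Z.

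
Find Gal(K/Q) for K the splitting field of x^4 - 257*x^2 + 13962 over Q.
Gal(K/Q) = V_4 (Klein four-group, Z/2Z × Z/2Z)

f factors as (x^2 - 78)(x^2 - 179), so the splitting field is K = Q(sqrt(78), sqrt(179)). The elements 78, 179, 13962 are all non-squares in Q, so sqrt(78) and sqrt(179) generate independent quadratic extensions. Thus [K:Q] = 4 and Gal(K/Q) is generated by the two order-2 automorphisms sqrt(78) ↦ -sqrt(78) and sqrt(179) ↦ -sqrt(179), giving V_4.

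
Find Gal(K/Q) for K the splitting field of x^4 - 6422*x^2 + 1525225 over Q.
Gal(K/Q) = Z/2Z (cyclic of order 2)

f factors as (x^2 - 247)(x^2 - 6175), so the splitting field is K = Q(sqrt(247), sqrt(6175)). The squarefree part of 247 is 247 and the squarefree part of 6175 is also 247, so sqrt(247) and sqrt(6175) are both rational multiples of sqrt(247). Hence Q(sqrt(247)) = Q(sqrt(6175)) = Q(sqrt(247)), and the splitting field collapses to a single degree-2 extension with Galois group Z/2Z.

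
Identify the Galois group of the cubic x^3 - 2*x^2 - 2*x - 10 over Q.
Gal(K/Q) = S_3 (symmetric group of order 6)

Compute the discriminant of x^3 + (-2)*x^2 + (-2)*x + (-10): Δ = -3692. Since Δ is not a rational square, the Galois group is not contained in A_3; it must be the full S_3 (irreducibility of the cubic rules out anything smaller).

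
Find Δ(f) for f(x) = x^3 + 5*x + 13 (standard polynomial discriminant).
Δ = -5063

For a depressed cubic x^3 + p x + q the discriminant is Δ = -4 p^3 - 27 q^2 = -4*(5)^3 - 27*(13)^2 = -500 - 4563 = -5063.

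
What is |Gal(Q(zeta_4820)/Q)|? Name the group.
|Gal(Q(zeta_4820)/Q)| = phi(4820) = 1920; group ≅ (Z/4820Z)^* ≅ Z/2Z × Z/4Z × Z/240Z

The n-th cyclotomic polynomial Φ_4820(x) is the minimal polynomial of zeta_4820 over Q and has degree phi(4820) = 1920. So Q(zeta_4820) is a degree-1920 Galois extension with Galois group (Z/4820Z)^*. By CRT, (Z/4820Z)^* ≅ (Z/4Z)^* × (Z/5Z)^* × (Z/241Z)^*. Each prime-power unit group is (Z/4Z)^* ≅ Z/2Z; (Z/5Z)^* ≅ Z/4Z; (Z/241Z)^* ≅ Z/240Z. Hence Gal(Q(zeta_4820)/Q) ≅ Z/2Z × Z/4Z × Z/240Z.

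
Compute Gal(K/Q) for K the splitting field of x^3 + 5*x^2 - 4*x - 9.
Gal(K/Q) = S_3 (symmetric group of order 6)

Compute the discriminant of x^3 + (5)*x^2 + (-4)*x + (-9): Δ = 6209. Since Δ is not a rational square, the Galois group is not contained in A_3; it must be the full S_3 (irreducibility of the cubic rules out anything smaller).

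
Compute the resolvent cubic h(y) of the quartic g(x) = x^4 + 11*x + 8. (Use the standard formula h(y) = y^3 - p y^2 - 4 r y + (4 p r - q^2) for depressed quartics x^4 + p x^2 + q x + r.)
h(y) = y^3 - 32*y - 121

Identify coefficients: p = 0, q = 11, r = 8.
Plug into h(y) = y^3 - p y^2 - 4 r y + (4 p r - q^2):
  h(y) = y^3 - (0) y^2 - 4*(8) y + (4*(0)*(8) - (11)^2)
       = y^3 + (0) y^2 + (-32) y + (-121).
Simplifying: h(y) = y^3 - 32*y - 121.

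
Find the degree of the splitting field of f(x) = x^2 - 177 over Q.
[K:Q] = 2

The polynomial x^2 - 177 is irreducible over Q since 177 is not a perfect square. Its splitting field is Q(sqrt(177)), which has degree 2 over Q.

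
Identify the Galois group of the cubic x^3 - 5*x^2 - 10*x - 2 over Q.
Gal(K/Q) = S_3 (symmetric group of order 6)

Compute the discriminant of x^3 + (-5)*x^2 + (-10)*x + (-2): Δ = 3592. Since Δ is not a rational square, the Galois group is not contained in A_3; it must be the full S_3 (irreducibility of the cubic rules out anything smaller).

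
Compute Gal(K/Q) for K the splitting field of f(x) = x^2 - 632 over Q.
Gal(K/Q) = Z/2Z (cyclic of order 2)

x^2 - 632 is irreducible over Q since 632 is not a rational square. The splitting field Q(sqrt(632)) has degree 2 over Q, and its unique nontrivial automorphism is sqrt(632) ↦ -sqrt(632). Hence Gal(Q(sqrt(632))/Q) = Z/2Z.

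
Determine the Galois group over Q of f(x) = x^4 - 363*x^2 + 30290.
Gal(K/Q) = V_4 (Klein four-group, Z/2Z × Z/2Z)

f factors as (x^2 - 130)(x^2 - 233), so the splitting field is K = Q(sqrt(130), sqrt(233)). The elements 130, 233, 30290 are all non-squares in Q, so sqrt(130) and sqrt(233) generate independent quadratic extensions. Thus [K:Q] = 4 and Gal(K/Q) is generated by the two order-2 automorphisms sqrt(130) ↦ -sqrt(130) and sqrt(233) ↦ -sqrt(233), giving V_4.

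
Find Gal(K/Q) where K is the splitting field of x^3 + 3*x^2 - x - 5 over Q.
Gal(K/Q) = S_3 (symmetric group of order 6)

Compute the discriminant of x^3 + (3)*x^2 + (-1)*x + (-5): Δ = 148. Since Δ is not a rational square, the Galois group is not contained in A_3; it must be the full S_3 (irreducibility of the cubic rules out anything smaller).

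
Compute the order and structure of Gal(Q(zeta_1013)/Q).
|Gal(Q(zeta_1013)/Q)| = phi(1013) = 1012; group ≅ (Z/1013Z)^* ≅ Z/1012Z

The n-th cyclotomic polynomial Φ_1013(x) is the minimal polynomial of zeta_1013 over Q and has degree phi(1013) = 1012. So Q(zeta_1013) is a degree-1012 Galois extension with Galois group (Z/1013Z)^*. (Z/1013Z)^* is cyclic since 1013 is an odd prime power (or 4). Hence Gal(Q(zeta_1013)/Q) ≅ Z/1012Z.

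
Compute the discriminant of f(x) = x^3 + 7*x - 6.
Δ = -2344

For a depressed cubic x^3 + p x + q the discriminant is Δ = -4 p^3 - 27 q^2 = -4*(7)^3 - 27*(-6)^2 = -1372 - 972 = -2344.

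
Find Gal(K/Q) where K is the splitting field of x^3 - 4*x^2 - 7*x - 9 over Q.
Gal(K/Q) = S_3 (symmetric group of order 6)

Compute the discriminant of x^3 + (-4)*x^2 + (-7)*x + (-9): Δ = -6871. Since Δ is not a rational square, the Galois group is not contained in A_3; it must be the full S_3 (irreducibility of the cubic rules out anything smaller).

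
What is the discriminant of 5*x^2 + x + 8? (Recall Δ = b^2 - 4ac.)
Δ = -159

For a quadratic a x^2 + b x + c the discriminant is Δ = b^2 - 4ac = (1)^2 - 4*(5)*(8) = 1 - (160) = -159.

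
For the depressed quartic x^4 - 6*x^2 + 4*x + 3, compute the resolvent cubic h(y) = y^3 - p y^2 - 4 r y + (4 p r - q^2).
h(y) = y^3 + 6*y^2 - 12*y - 88

Identify coefficients: p = -6, q = 4, r = 3.
Plug into h(y) = y^3 - p y^2 - 4 r y + (4 p r - q^2):
  h(y) = y^3 - (-6) y^2 - 4*(3) y + (4*(-6)*(3) - (4)^2)
       = y^3 + (6) y^2 + (-12) y + (-88).
Simplifying: h(y) = y^3 + 6*y^2 - 12*y - 88.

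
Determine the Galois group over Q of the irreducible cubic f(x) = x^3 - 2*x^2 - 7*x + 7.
Gal(K/Q) = S_3 (symmetric group of order 6)

Compute the discriminant of x^3 + (-2)*x^2 + (-7)*x + (7): Δ = 2233. Since Δ is not a rational square, the Galois group is not contained in A_3; it must be the full S_3 (irreducibility of the cubic rules out anything smaller).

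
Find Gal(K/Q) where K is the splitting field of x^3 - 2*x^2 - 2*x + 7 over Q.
Gal(K/Q) = S_3 (symmetric group of order 6)

Compute the discriminant of x^3 + (-2)*x^2 + (-2)*x + (7): Δ = -547. Since Δ is not a rational square, the Galois group is not contained in A_3; it must be the full S_3 (irreducibility of the cubic rules out anything smaller).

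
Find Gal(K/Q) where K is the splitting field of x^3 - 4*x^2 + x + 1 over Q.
Gal(K/Q) = A_3 (cyclic of order 3)

Compute the discriminant of x^3 + (-4)*x^2 + (1)*x + (1): Δ = 169. Since Δ is a perfect square (Δ = 13^2), the Galois group is contained in A_3. Irreducibility forces the group to be transitive on three roots, so Gal = A_3.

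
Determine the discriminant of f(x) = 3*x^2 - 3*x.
Δ = 9

For a quadratic a x^2 + b x + c the discriminant is Δ = b^2 - 4ac = (-3)^2 - 4*(3)*(0) = 9 - (0) = 9.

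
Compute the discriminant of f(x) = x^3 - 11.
Δ = -3267

For a depressed cubic x^3 + p x + q the discriminant is Δ = -4 p^3 - 27 q^2 = -4*(0)^3 - 27*(-11)^2 = 0 - 3267 = -3267.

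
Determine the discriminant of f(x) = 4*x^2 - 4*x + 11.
Δ = -160

For a quadratic a x^2 + b x + c the discriminant is Δ = b^2 - 4ac = (-4)^2 - 4*(4)*(11) = 16 - (176) = -160.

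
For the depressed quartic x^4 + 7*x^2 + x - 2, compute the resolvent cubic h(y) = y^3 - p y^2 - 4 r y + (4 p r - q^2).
h(y) = y^3 - 7*y^2 + 8*y - 57

Identify coefficients: p = 7, q = 1, r = -2.
Plug into h(y) = y^3 - p y^2 - 4 r y + (4 p r - q^2):
  h(y) = y^3 - (7) y^2 - 4*(-2) y + (4*(7)*(-2) - (1)^2)
       = y^3 + (-7) y^2 + (8) y + (-57).
Simplifying: h(y) = y^3 - 7*y^2 + 8*y - 57.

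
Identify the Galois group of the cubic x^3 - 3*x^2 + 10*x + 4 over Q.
Gal(K/Q) = S_3 (symmetric group of order 6)

Compute the discriminant of x^3 + (-3)*x^2 + (10)*x + (4): Δ = -5260. Since Δ is not a rational square, the Galois group is not contained in A_3; it must be the full S_3 (irreducibility of the cubic rules out anything smaller).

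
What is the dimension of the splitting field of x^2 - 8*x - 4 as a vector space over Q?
[K:Q] = 2

The discriminant of x^2 + (-8)*x + (-4) is b^2 - 4c = 64 - (-16) = 80. Since 80 is not a perfect square in Q, the polynomial is irreducible over Q. Its two roots generate a degree-2 extension, so [K:Q] = 2.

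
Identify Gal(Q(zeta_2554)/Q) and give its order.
|Gal(Q(zeta_2554)/Q)| = phi(2554) = 1276; group ≅ (Z/2554Z)^* ≅ Z/1276Z

The n-th cyclotomic polynomial Φ_2554(x) is the minimal polynomial of zeta_2554 over Q and has degree phi(2554) = 1276. So Q(zeta_2554) is a degree-1276 Galois extension with Galois group (Z/2554Z)^*. By CRT, (Z/2554Z)^* ≅ (Z/2Z)^* × (Z/1277Z)^*. Each prime-power unit group is (Z/2Z)^* ≅ trivial group (order 1); (Z/1277Z)^* ≅ Z/1276Z. Hence Gal(Q(zeta_2554)/Q) ≅ Z/1276Z.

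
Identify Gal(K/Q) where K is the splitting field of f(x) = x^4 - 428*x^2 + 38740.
Gal(K/Q) = V_4 (Klein four-group, Z/2Z × Z/2Z)

f factors as (x^2 - 130)(x^2 - 298), so the splitting field is K = Q(sqrt(130), sqrt(298)). The elements 130, 298, 38740 are all non-squares in Q, so sqrt(130) and sqrt(298) generate independent quadratic extensions. Thus [K:Q] = 4 and Gal(K/Q) is generated by the two order-2 automorphisms sqrt(130) ↦ -sqrt(130) and sqrt(298) ↦ -sqrt(298), giving V_4.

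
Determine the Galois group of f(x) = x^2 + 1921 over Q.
Gal(K/Q) = Z/2Z (cyclic of order 2)

x^2 + 1921 is irreducible over Q since -1921 is not a rational square. The splitting field Q(sqrt(-1921)) has degree 2 over Q, and its unique nontrivial automorphism is sqrt(-1921) ↦ -sqrt(-1921). Hence Gal(Q(sqrt(-1921))/Q) = Z/2Z.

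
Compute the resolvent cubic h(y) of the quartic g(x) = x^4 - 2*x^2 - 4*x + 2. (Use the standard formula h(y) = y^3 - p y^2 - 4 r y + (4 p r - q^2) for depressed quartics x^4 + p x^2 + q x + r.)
h(y) = y^3 + 2*y^2 - 8*y - 32

Identify coefficients: p = -2, q = -4, r = 2.
Plug into h(y) = y^3 - p y^2 - 4 r y + (4 p r - q^2):
  h(y) = y^3 - (-2) y^2 - 4*(2) y + (4*(-2)*(2) - (-4)^2)
       = y^3 + (2) y^2 + (-8) y + (-32).
Simplifying: h(y) = y^3 + 2*y^2 - 8*y - 32.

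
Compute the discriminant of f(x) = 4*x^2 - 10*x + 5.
Δ = 20

For a quadratic a x^2 + b x + c the discriminant is Δ = b^2 - 4ac = (-10)^2 - 4*(4)*(5) = 100 - (80) = 20.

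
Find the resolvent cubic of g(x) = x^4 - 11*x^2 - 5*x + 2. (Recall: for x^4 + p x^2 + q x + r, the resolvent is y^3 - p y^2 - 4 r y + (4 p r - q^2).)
h(y) = y^3 + 11*y^2 - 8*y - 113

Identify coefficients: p = -11, q = -5, r = 2.
Plug into h(y) = y^3 - p y^2 - 4 r y + (4 p r - q^2):
  h(y) = y^3 - (-11) y^2 - 4*(2) y + (4*(-11)*(2) - (-5)^2)
       = y^3 + (11) y^2 + (-8) y + (-113).
Simplifying: h(y) = y^3 + 11*y^2 - 8*y - 113.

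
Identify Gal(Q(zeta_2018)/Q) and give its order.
|Gal(Q(zeta_2018)/Q)| = phi(2018) = 1008; group ≅ (Z/2018Z)^* ≅ Z/1008Z

The n-th cyclotomic polynomial Φ_2018(x) is the minimal polynomial of zeta_2018 over Q and has degree phi(2018) = 1008. So Q(zeta_2018) is a degree-1008 Galois extension with Galois group (Z/2018Z)^*. By CRT, (Z/2018Z)^* ≅ (Z/2Z)^* × (Z/1009Z)^*. Each prime-power unit group is (Z/2Z)^* ≅ trivial group (order 1); (Z/1009Z)^* ≅ Z/1008Z. Hence Gal(Q(zeta_2018)/Q) ≅ Z/1008Z.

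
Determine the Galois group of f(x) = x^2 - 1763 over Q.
Gal(K/Q) = Z/2Z (cyclic of order 2)

x^2 - 1763 is irreducible over Q since 1763 is not a rational square. The splitting field Q(sqrt(1763)) has degree 2 over Q, and its unique nontrivial automorphism is sqrt(1763) ↦ -sqrt(1763). Hence Gal(Q(sqrt(1763))/Q) = Z/2Z.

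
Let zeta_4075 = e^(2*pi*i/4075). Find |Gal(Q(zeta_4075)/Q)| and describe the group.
|Gal(Q(zeta_4075)/Q)| = phi(4075) = 3240; group ≅ (Z/4075Z)^* ≅ Z/20Z × Z/162Z

The n-th cyclotomic polynomial Φ_4075(x) is the minimal polynomial of zeta_4075 over Q and has degree phi(4075) = 3240. So Q(zeta_4075) is a degree-3240 Galois extension with Galois group (Z/4075Z)^*. By CRT, (Z/4075Z)^* ≅ (Z/25Z)^* × (Z/163Z)^*. Each prime-power unit group is (Z/25Z)^* ≅ Z/20Z; (Z/163Z)^* ≅ Z/162Z. Hence Gal(Q(zeta_4075)/Q) ≅ Z/20Z × Z/162Z.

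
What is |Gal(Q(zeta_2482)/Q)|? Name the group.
|Gal(Q(zeta_2482)/Q)| = phi(2482) = 1152; group ≅ (Z/2482Z)^* ≅ Z/16Z × Z/72Z

The n-th cyclotomic polynomial Φ_2482(x) is the minimal polynomial of zeta_2482 over Q and has degree phi(2482) = 1152. So Q(zeta_2482) is a degree-1152 Galois extension with Galois group (Z/2482Z)^*. By CRT, (Z/2482Z)^* ≅ (Z/2Z)^* × (Z/17Z)^* × (Z/73Z)^*. Each prime-power unit group is (Z/2Z)^* ≅ trivial group (order 1); (Z/17Z)^* ≅ Z/16Z; (Z/73Z)^* ≅ Z/72Z. Hence Gal(Q(zeta_2482)/Q) ≅ Z/16Z × Z/72Z.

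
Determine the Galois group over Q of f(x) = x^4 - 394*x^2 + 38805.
Gal(K/Q) = V_4 (Klein four-group, Z/2Z × Z/2Z)

f factors as (x^2 - 199)(x^2 - 195), so the splitting field is K = Q(sqrt(199), sqrt(195)). The elements 199, 195, 38805 are all non-squares in Q, so sqrt(199) and sqrt(195) generate independent quadratic extensions. Thus [K:Q] = 4 and Gal(K/Q) is generated by the two order-2 automorphisms sqrt(199) ↦ -sqrt(199) and sqrt(195) ↦ -sqrt(195), giving V_4.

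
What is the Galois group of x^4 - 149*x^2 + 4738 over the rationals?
Gal(K/Q) = V_4 (Klein four-group, Z/2Z × Z/2Z)

f factors as (x^2 - 46)(x^2 - 103), so the splitting field is K = Q(sqrt(46), sqrt(103)). The elements 46, 103, 4738 are all non-squares in Q, so sqrt(46) and sqrt(103) generate independent quadratic extensions. Thus [K:Q] = 4 and Gal(K/Q) is generated by the two order-2 automorphisms sqrt(46) ↦ -sqrt(46) and sqrt(103) ↦ -sqrt(103), giving V_4.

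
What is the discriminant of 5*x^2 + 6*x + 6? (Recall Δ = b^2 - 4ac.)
Δ = -84

For a quadratic a x^2 + b x + c the discriminant is Δ = b^2 - 4ac = (6)^2 - 4*(5)*(6) = 36 - (120) = -84.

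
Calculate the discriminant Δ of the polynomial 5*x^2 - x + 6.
Δ = -119

For a quadratic a x^2 + b x + c the discriminant is Δ = b^2 - 4ac = (-1)^2 - 4*(5)*(6) = 1 - (120) = -119.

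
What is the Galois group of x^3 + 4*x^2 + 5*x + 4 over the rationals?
Gal(K/Q) = S_3 (symmetric group of order 6)

Compute the discriminant of x^3 + (4)*x^2 + (5)*x + (4): Δ = -116. Since Δ is not a rational square, the Galois group is not contained in A_3; it must be the full S_3 (irreducibility of the cubic rules out anything smaller).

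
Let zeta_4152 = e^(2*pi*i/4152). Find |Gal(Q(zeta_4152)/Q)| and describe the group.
|Gal(Q(zeta_4152)/Q)| = phi(4152) = 1376; group ≅ (Z/4152Z)^* ≅ Z/2Z × Z/2Z × Z/2Z × Z/172Z

The n-th cyclotomic polynomial Φ_4152(x) is the minimal polynomial of zeta_4152 over Q and has degree phi(4152) = 1376. So Q(zeta_4152) is a degree-1376 Galois extension with Galois group (Z/4152Z)^*. By CRT, (Z/4152Z)^* ≅ (Z/8Z)^* × (Z/3Z)^* × (Z/173Z)^*. Each prime-power unit group is (Z/8Z)^* ≅ Z/2Z × Z/2Z; (Z/3Z)^* ≅ Z/2Z; (Z/173Z)^* ≅ Z/172Z. Hence Gal(Q(zeta_4152)/Q) ≅ Z/2Z × Z/2Z × Z/2Z × Z/172Z.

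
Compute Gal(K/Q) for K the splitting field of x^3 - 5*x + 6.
Gal(K/Q) = S_3 (symmetric group of order 6)

Compute the discriminant of x^3 + (0)*x^2 + (-5)*x + (6): Δ = -472. Since Δ is not a rational square, the Galois group is not contained in A_3; it must be the full S_3 (irreducibility of the cubic rules out anything smaller).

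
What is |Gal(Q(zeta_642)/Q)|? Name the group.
|Gal(Q(zeta_642)/Q)| = phi(642) = 212; group ≅ (Z/642Z)^* ≅ Z/2Z × Z/106Z

The n-th cyclotomic polynomial Φ_642(x) is the minimal polynomial of zeta_642 over Q and has degree phi(642) = 212. So Q(zeta_642) is a degree-212 Galois extension with Galois group (Z/642Z)^*. By CRT, (Z/642Z)^* ≅ (Z/2Z)^* × (Z/3Z)^* × (Z/107Z)^*. Each prime-power unit group is (Z/2Z)^* ≅ trivial group (order 1); (Z/3Z)^* ≅ Z/2Z; (Z/107Z)^* ≅ Z/106Z. Hence Gal(Q(zeta_642)/Q) ≅ Z/2Z × Z/106Z.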